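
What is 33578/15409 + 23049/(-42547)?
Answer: 1073481125/655606723 ≈ 1.6374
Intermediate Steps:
33578/15409 + 23049/(-42547) = 33578*(1/15409) + 23049*(-1/42547) = 33578/15409 - 23049/42547 = 1073481125/655606723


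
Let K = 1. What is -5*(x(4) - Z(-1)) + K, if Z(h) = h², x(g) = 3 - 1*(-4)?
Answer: -29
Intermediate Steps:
x(g) = 7 (x(g) = 3 + 4 = 7)
-5*(x(4) - Z(-1)) + K = -5*(7 - 1*(-1)²) + 1 = -5*(7 - 1*1) + 1 = -5*(7 - 1) + 1 = -5*6 + 1 = -30 + 1 = -29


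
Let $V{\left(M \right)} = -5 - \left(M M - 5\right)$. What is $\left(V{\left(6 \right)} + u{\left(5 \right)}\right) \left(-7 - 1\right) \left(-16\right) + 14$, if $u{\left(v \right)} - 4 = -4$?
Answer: $-4594$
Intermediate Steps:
$u{\left(v \right)} = 0$ ($u{\left(v \right)} = 4 - 4 = 0$)
$V{\left(M \right)} = - M^{2}$ ($V{\left(M \right)} = -5 - \left(M^{2} - 5\right) = -5 - \left(-5 + M^{2}\right) = - M^{2}$)
$\left(V{\left(6 \right)} + u{\left(5 \right)}\right) \left(-7 - 1\right) \left(-16\right) + 14 = \left(- 6^{2} + 0\right) \left(-7 - 1\right) \left(-16\right) + 14 = \left(\left(-1\right) 36 + 0\right) \left(-8\right) \left(-16\right) + 14 = \left(-36 + 0\right) \left(-8\right) \left(-16\right) + 14 = \left(-36\right) \left(-8\right) \left(-16\right) + 14 = 288 \left(-16\right) + 14 = -4608 + 14 = -4594$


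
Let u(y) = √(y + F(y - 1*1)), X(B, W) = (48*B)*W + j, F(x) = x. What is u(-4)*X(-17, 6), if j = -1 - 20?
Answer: -14751*I ≈ -14751.0*I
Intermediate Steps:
j = -21
X(B, W) = -21 + 48*B*W (X(B, W) = (48*B)*W - 21 = 48*B*W - 21 = -21 + 48*B*W)
u(y) = √(-1 + 2*y) (u(y) = √(y + (y - 1*1)) = √(y + (y - 1)) = √(y + (-1 + y)) = √(-1 + 2*y))
u(-4)*X(-17, 6) = √(-1 + 2*(-4))*(-21 + 48*(-17)*6) = √(-1 - 8)*(-21 - 4896) = √(-9)*(-4917) = (3*I)*(-4917) = -14751*I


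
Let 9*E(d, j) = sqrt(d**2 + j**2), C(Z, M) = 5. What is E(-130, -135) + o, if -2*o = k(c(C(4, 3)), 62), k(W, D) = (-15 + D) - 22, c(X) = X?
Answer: -25/2 + 5*sqrt(1405)/9 ≈ 8.3241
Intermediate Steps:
E(d, j) = sqrt(d**2 + j**2)/9
k(W, D) = -37 + D
o = -25/2 (o = -(-37 + 62)/2 = -1/2*25 = -25/2 ≈ -12.500)
E(-130, -135) + o = sqrt((-130)**2 + (-135)**2)/9 - 25/2 = sqrt(16900 + 18225)/9 - 25/2 = sqrt(35125)/9 - 25/2 = (5*sqrt(1405))/9 - 25/2 = 5*sqrt(1405)/9 - 25/2 = -25/2 + 5*sqrt(1405)/9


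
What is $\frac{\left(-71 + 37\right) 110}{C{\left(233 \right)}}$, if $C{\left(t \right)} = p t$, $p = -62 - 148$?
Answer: $\frac{374}{4893} \approx 0.076436$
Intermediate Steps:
$p = -210$
$C{\left(t \right)} = - 210 t$
$\frac{\left(-71 + 37\right) 110}{C{\left(233 \right)}} = \frac{\left(-71 + 37\right) 110}{\left(-210\right) 233} = \frac{\left(-34\right) 110}{-48930} = \left(-3740\right) \left(- \frac{1}{48930}\right) = \frac{374}{4893}$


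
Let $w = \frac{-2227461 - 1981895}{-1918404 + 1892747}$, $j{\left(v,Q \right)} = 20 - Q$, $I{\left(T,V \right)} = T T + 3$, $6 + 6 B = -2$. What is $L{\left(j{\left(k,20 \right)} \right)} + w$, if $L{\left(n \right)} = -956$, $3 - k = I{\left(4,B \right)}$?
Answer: $- \frac{20318736}{25657} \approx -791.94$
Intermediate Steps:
$B = - \frac{4}{3}$ ($B = -1 + \frac{1}{6} \left(-2\right) = -1 - \frac{1}{3} = - \frac{4}{3} \approx -1.3333$)
$I{\left(T,V \right)} = 3 + T^{2}$ ($I{\left(T,V \right)} = T^{2} + 3 = 3 + T^{2}$)
$k = -16$ ($k = 3 - \left(3 + 4^{2}\right) = 3 - \left(3 + 16\right) = 3 - 19 = -16$)
$w = \frac{4209356}{25657}$ ($w = - \frac{4209356}{-25657} = \left(-4209356\right) \left(- \frac{1}{25657}\right) = \frac{4209356}{25657} \approx 164.06$)
$L{\left(j{\left(k,20 \right)} \right)} + w = -956 + \frac{4209356}{25657} = - \frac{20318736}{25657}$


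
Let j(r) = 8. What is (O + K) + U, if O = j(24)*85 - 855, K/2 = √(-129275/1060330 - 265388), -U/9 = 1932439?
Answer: -17392126 + I*√11935031528788558/106033 ≈ -1.7392e+7 + 1030.3*I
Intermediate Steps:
U = -17391951 (U = -9*1932439 = -17391951)
K = I*√11935031528788558/106033 (K = 2*√(-129275/1060330 - 265388) = 2*√(-129275*1/1060330 - 265388) = 2*√(-25855/212066 - 265388) = 2*√(-56279797463/212066) = 2*(I*√11935031528788558/212066) = I*√11935031528788558/106033 ≈ 1030.3*I)
O = -175 (O = 8*85 - 855 = 680 - 855 = -175)
(O + K) + U = (-175 + I*√11935031528788558/106033) - 17391951 = -17392126 + I*√11935031528788558/106033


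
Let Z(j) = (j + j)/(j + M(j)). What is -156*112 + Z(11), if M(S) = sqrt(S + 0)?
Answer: -87349/5 - sqrt(11)/5 ≈ -17470.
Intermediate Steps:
M(S) = sqrt(S)
Z(j) = 2*j/(j + sqrt(j)) (Z(j) = (j + j)/(j + sqrt(j)) = (2*j)/(j + sqrt(j)) = 2*j/(j + sqrt(j)))
-156*112 + Z(11) = -156*112 + 2*11/(11 + sqrt(11)) = -17472 + 22/(11 + sqrt(11))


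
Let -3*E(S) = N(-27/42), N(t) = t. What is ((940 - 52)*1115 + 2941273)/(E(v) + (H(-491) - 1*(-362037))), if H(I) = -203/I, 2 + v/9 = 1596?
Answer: 27024395482/2488646653 ≈ 10.859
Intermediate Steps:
v = 14346 (v = -18 + 9*1596 = -18 + 14364 = 14346)
E(S) = 3/14 (E(S) = -(-9)/42 = -1/3*(-9/14) = 3/14)
((940 - 52)*1115 + 2941273)/(E(v) + (H(-491) - 1*(-362037))) = ((940 - 52)*1115 + 2941273)/(3/14 + (-203/(-491) - 1*(-362037))) = (888*1115 + 2941273)/(3/14 + (-203*(-1/491) + 362037)) = (990120 + 2941273)/(3/14 + (203/491 + 362037)) = 3931393/(3/14 + 177760370/491) = 3931393/(2488646653/6874) = 3931393*(6874/2488646653) = 27024395482/2488646653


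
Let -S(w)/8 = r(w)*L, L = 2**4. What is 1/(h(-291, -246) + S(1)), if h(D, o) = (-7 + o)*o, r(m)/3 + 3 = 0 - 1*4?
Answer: 1/64926 ≈ 1.5402e-5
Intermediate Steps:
r(m) = -21 (r(m) = -9 + 3*(0 - 1*4) = -9 + 3*(0 - 4) = -9 + 3*(-4) = -9 - 12 = -21)
L = 16
h(D, o) = o*(-7 + o)
S(w) = 2688 (S(w) = -(-168)*16 = -8*(-336) = 2688)
1/(h(-291, -246) + S(1)) = 1/(-246*(-7 - 246) + 2688) = 1/(-246*(-253) + 2688) = 1/(62238 + 2688) = 1/64926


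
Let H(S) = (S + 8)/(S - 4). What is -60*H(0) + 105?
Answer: 225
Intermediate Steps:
H(S) = (8 + S)/(-4 + S)
-60*H(0) + 105 = -60*(8 + 0)/(-4 + 0) + 105 = -60*8/(-4) + 105 = -(-15)*8 + 105 = -60*(-2) + 105 = 120 + 105 = 225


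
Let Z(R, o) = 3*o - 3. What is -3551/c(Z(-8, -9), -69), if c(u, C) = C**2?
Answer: -3551/4761 ≈ -0.74585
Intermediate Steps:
Z(R, o) = -3 + 3*o
-3551/c(Z(-8, -9), -69) = -3551/((-69)**2) = -3551/4761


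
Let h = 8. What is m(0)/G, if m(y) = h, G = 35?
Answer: 8/35 ≈ 0.22857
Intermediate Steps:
m(y) = 8
m(0)/G = 8/35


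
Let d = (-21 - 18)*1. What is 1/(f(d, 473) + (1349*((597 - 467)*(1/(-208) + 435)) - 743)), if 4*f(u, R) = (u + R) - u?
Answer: 8/610275857 ≈ 1.3109e-8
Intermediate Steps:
d = -39 (d = -39*1 = -39)
f(u, R) = R/4 (f(u, R) = ((u + R) - u)/4 = ((R + u) - u)/4 = R/4)
1/(f(d, 473) + (1349*((597 - 467)*(1/(-208) + 435)) - 743)) = 1/((¼)*473 + (1349*((597 - 467)*(1/(-208) + 435)) - 743)) = 1/(473/4 + (1349*(130*(-1/208 + 435)) - 743)) = 1/(473/4 + (1349*(130*(90479/208)) - 743)) = 1/(473/4 + (1349*(452395/8) - 743)) = 1/(473/4 + (610280855/8 - 743)) = 1/(473/4 + 610274911/8) = 1/(610275857/8) = 8/610275857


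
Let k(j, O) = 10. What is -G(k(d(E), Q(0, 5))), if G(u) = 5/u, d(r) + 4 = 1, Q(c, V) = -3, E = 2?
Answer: -1/2 ≈ -0.50000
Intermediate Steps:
d(r) = -3 (d(r) = -4 + 1 = -3)
-G(k(d(E), Q(0, 5))) = -5/10 = -1*1/2 = -1/2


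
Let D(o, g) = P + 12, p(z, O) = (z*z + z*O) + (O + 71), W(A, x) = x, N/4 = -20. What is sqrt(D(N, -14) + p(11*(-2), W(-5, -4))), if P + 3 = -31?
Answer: sqrt(617) ≈ 24.839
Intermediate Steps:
P = -34 (P = -3 - 31 = -34)
N = -80 (N = 4*(-20) = -80)
p(z, O) = 71 + O + z**2 + O*z (p(z, O) = (z**2 + O*z) + (71 + O) = 71 + O + z**2 + O*z)
D(o, g) = -22 (D(o, g) = -34 + 12 = -22)
sqrt(D(N, -14) + p(11*(-2), W(-5, -4))) = sqrt(-22 + (71 - 4 + (11*(-2))**2 - 44*(-2))) = sqrt(-22 + (71 - 4 + (-22)**2 - 4*(-22))) = sqrt(-22 + (71 - 4 + 484 + 88)) = sqrt(-22 + 639) = sqrt(617)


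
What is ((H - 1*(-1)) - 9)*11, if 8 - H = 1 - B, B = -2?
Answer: -33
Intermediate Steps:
H = 5 (H = 8 - (1 - 1*(-2)) = 8 - (1 + 2) = 8 - 1*3 = 8 - 3 = 5)
((H - 1*(-1)) - 9)*11 = ((5 - 1*(-1)) - 9)*11 = ((5 + 1) - 9)*11 = (6 - 9)*11 = -3*11 = -33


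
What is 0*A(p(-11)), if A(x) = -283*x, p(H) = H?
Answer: 0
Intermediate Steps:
0*A(p(-11)) = 0*(-283*(-11)) = 0*3113 = 0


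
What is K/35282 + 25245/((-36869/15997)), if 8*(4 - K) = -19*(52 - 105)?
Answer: -381229106385/34804336 ≈ -10954.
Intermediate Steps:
K = -975/8 (K = 4 - (-19)*(52 - 105)/8 = 4 - (-19)*(-53)/8 = 4 - ⅛*1007 = 4 - 1007/8 = -975/8 ≈ -121.88)
K/35282 + 25245/((-36869/15997)) = -975/8/35282 + 25245/((-36869/15997)) = -975/8*1/35282 + 25245/((-36869*1/15997)) = -75/21712 + 25245/(-36869/15997) = -75/21712 + 25245*(-15997/36869) = -75/21712 - 403844265/36869 = -381229106385/34804336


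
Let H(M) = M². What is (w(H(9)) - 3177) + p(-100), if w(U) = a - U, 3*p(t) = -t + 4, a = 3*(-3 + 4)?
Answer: -9661/3 ≈ -3220.3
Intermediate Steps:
a = 3 (a = 3*1 = 3)
p(t) = 4/3 - t/3 (p(t) = (-t + 4)/3 = (4 - t)/3 = 4/3 - t/3)
w(U) = 3 - U
(w(H(9)) - 3177) + p(-100) = ((3 - 1*9²) - 3177) + (4/3 - ⅓*(-100)) = ((3 - 1*81) - 3177) + (4/3 + 100/3) = ((3 - 81) - 3177) + 104/3 = (-78 - 3177) + 104/3 = -3255 + 104/3 = -9661/3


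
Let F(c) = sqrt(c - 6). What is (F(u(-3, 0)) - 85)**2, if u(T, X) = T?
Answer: 7216 - 510*I ≈ 7216.0 - 510.0*I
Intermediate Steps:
F(c) = sqrt(-6 + c)
(F(u(-3, 0)) - 85)**2 = (sqrt(-6 - 3) - 85)**2 = (sqrt(-9) - 85)**2 = (3*I - 85)**2 = (-85 + 3*I)**2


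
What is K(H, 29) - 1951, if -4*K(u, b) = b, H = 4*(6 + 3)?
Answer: -7833/4 ≈ -1958.3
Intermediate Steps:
H = 36 (H = 4*9 = 36)
K(u, b) = -b/4
K(H, 29) - 1951 = -¼*29 - 1951 = -29/4 - 1951 = -7833/4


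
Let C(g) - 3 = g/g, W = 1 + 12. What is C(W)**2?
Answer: 16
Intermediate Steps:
W = 13
C(g) = 4 (C(g) = 3 + g/g = 3 + 1 = 4)
C(W)**2 = 4**2 = 16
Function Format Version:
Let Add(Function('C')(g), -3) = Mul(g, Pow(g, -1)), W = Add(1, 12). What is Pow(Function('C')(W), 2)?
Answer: 16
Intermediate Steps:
W = 13
Function('C')(g) = 4 (Function('C')(g) = Add(3, Mul(g, Pow(g, -1))) = Add(3, 1) = 4)
Pow(Function('C')(W), 2) = Pow(4, 2) = 16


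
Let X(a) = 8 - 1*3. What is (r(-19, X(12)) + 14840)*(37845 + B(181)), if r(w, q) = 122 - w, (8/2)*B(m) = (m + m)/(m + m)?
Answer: 2267838761/4 ≈ 5.6696e+8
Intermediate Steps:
X(a) = 5 (X(a) = 8 - 3 = 5)
B(m) = ¼ (B(m) = ((m + m)/(m + m))/4 = ((2*m)/((2*m)))/4 = ((2*m)*(1/(2*m)))/4 = (¼)*1 = ¼)
(r(-19, X(12)) + 14840)*(37845 + B(181)) = ((122 - 1*(-19)) + 14840)*(37845 + ¼) = ((122 + 19) + 14840)*(151381/4) = (141 + 14840)*(151381/4) = 14981*(151381/4) = 2267838761/4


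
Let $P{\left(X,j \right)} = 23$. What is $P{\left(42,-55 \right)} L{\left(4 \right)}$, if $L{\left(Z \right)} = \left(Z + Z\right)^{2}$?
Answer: $1472$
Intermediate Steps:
$L{\left(Z \right)} = 4 Z^{2}$ ($L{\left(Z \right)} = \left(2 Z\right)^{2} = 4 Z^{2}$)
$P{\left(42,-55 \right)} L{\left(4 \right)} = 23 \cdot 4 \cdot 4^{2} = 23 \cdot 4 \cdot 16 = 23 \cdot 64 = 1472$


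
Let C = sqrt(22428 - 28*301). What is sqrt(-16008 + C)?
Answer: 2*sqrt(-4002 + 5*sqrt(35)) ≈ 126.05*I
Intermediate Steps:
C = 20*sqrt(35) (C = sqrt(22428 - 8428) = sqrt(14000) = 20*sqrt(35) ≈ 118.32)
sqrt(-16008 + C) = sqrt(-16008 + 20*sqrt(35))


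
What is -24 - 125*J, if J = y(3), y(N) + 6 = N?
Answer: 351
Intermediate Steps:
y(N) = -6 + N
J = -3 (J = -6 + 3 = -3)
-24 - 125*J = -24 - 125*(-3) = -24 + 375 = 351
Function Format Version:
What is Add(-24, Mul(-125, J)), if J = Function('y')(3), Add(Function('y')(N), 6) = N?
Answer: 351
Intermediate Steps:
Function('y')(N) = Add(-6, N)
J = -3 (J = Add(-6, 3) = -3)
Add(-24, Mul(-125, J)) = Add(-24, Mul(-125, -3)) = Add(-24, 375) = 351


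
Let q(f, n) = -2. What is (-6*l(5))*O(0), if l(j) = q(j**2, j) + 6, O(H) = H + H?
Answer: 0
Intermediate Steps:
O(H) = 2*H
l(j) = 4 (l(j) = -2 + 6 = 4)
(-6*l(5))*O(0) = (-6*4)*(2*0) = -24*0 = 0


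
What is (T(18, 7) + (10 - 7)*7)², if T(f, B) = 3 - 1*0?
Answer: 576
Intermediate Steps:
T(f, B) = 3 (T(f, B) = 3 + 0 = 3)
(T(18, 7) + (10 - 7)*7)² = (3 + (10 - 7)*7)² = (3 + 3*7)² = (3 + 21)² = 24² = 576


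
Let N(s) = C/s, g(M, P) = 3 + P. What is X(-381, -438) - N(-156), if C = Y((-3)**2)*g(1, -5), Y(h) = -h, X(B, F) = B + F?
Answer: -21291/26 ≈ -818.88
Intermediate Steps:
C = 18 (C = (-1*(-3)**2)*(3 - 5) = -1*9*(-2) = -9*(-2) = 18)
N(s) = 18/s
X(-381, -438) - N(-156) = (-381 - 438) - 18/(-156) = -819 - 18*(-1)/156 = -819 - 1*(-3/26) = -819 + 3/26 = -21291/26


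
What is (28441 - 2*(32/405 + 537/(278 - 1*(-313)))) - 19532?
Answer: 710646967/79785 ≈ 8907.0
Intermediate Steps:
(28441 - 2*(32/405 + 537/(278 - 1*(-313)))) - 19532 = (28441 - 2*(32*(1/405) + 537/(278 + 313))) - 19532 = (28441 - 2*(32/405 + 537/591)) - 19532 = (28441 - 2*(32/405 + 537*(1/591))) - 19532 = (28441 - 2*(32/405 + 179/197)) - 19532 = (28441 - 2*78799/79785) - 19532 = (28441 - 157598/79785) - 19532 = 2269007587/79785 - 19532 = 710646967/79785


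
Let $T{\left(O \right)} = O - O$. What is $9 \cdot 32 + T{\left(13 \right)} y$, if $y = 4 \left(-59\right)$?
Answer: $288$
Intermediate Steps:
$y = -236$
$T{\left(O \right)} = 0$
$9 \cdot 32 + T{\left(13 \right)} y = 9 \cdot 32 + 0 \left(-236\right) = 288 + 0 = 288$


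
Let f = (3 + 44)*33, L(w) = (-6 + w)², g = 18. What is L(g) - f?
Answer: -1407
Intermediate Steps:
f = 1551 (f = 47*33 = 1551)
L(g) - f = (-6 + 18)² - 1*1551 = 12² - 1551 = 144 - 1551 = -1407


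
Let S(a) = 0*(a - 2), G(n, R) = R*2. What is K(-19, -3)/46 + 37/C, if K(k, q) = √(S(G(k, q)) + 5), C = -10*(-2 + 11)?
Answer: -37/90 + √5/46 ≈ -0.36250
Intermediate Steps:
C = -90 (C = -10*9 = -90)
G(n, R) = 2*R
S(a) = 0 (S(a) = 0*(-2 + a) = 0)
K(k, q) = √5 (K(k, q) = √(0 + 5) = √5)
K(-19, -3)/46 + 37/C = √5/46 + 37/(-90) = √5*(1/46) + 37*(-1/90) = √5/46 - 37/90 = -37/90 + √5/46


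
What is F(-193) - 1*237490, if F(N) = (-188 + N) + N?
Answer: -238064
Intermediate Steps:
F(N) = -188 + 2*N
F(-193) - 1*237490 = (-188 + 2*(-193)) - 1*237490 = (-188 - 386) - 237490 = -574 - 237490 = -238064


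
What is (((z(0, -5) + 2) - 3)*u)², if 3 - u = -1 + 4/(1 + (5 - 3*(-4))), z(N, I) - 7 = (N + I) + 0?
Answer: 1156/81 ≈ 14.272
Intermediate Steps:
z(N, I) = 7 + I + N (z(N, I) = 7 + ((N + I) + 0) = 7 + ((I + N) + 0) = 7 + (I + N) = 7 + I + N)
u = 34/9 (u = 3 - (-1 + 4/(1 + (5 - 3*(-4)))) = 3 - (-1 + 4/(1 + (5 + 12))) = 3 - (-1 + 4/(1 + 17)) = 3 - (-1 + 4/18) = 3 - (-1 + 4*(1/18)) = 3 - (-1 + 2/9) = 3 - 1*(-7/9) = 3 + 7/9 = 34/9 ≈ 3.7778)
(((z(0, -5) + 2) - 3)*u)² = ((((7 - 5 + 0) + 2) - 3)*(34/9))² = (((2 + 2) - 3)*(34/9))² = ((4 - 3)*(34/9))² = (1*(34/9))² = (34/9)² = 1156/81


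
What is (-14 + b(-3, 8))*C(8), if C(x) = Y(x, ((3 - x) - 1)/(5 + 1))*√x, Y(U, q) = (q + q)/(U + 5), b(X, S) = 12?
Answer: 8*√2/13 ≈ 0.87029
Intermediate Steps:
Y(U, q) = 2*q/(5 + U) (Y(U, q) = (2*q)/(5 + U) = 2*q/(5 + U))
C(x) = 2*√x*(⅓ - x/6)/(5 + x) (C(x) = (2*(((3 - x) - 1)/(5 + 1))/(5 + x))*√x = (2*((2 - x)/6)/(5 + x))*√x = (2*((2 - x)*(⅙))/(5 + x))*√x = (2*(⅓ - x/6)/(5 + x))*√x = 2*√x*(⅓ - x/6)/(5 + x))
(-14 + b(-3, 8))*C(8) = (-14 + 12)*(√8*(2 - 1*8)/(3*(5 + 8))) = -2*2*√2*(2 - 8)/(3*13) = -2*2*√2*(-6)/(3*13) = -(-8)*√2/13 = 8*√2/13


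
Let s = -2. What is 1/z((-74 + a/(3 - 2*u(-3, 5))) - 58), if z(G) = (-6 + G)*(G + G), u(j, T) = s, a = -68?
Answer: 49/2051456 ≈ 2.3885e-5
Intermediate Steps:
u(j, T) = -2
z(G) = 2*G*(-6 + G) (z(G) = (-6 + G)*(2*G) = 2*G*(-6 + G))
1/z((-74 + a/(3 - 2*u(-3, 5))) - 58) = 1/(2*((-74 - 68/(3 - 2*(-2))) - 58)*(-6 + ((-74 - 68/(3 - 2*(-2))) - 58))) = 1/(2*((-74 - 68/(3 + 4)) - 58)*(-6 + ((-74 - 68/(3 + 4)) - 58))) = 1/(2*((-74 - 68/7) - 58)*(-6 + ((-74 - 68/7) - 58))) = 1/(2*(-586/7 - 58)*(-6 + (-586/7 - 58))) = 1/(2*(-992/7)*(-6 - 992/7)) = 1/(2*(-992/7)*(-1034/7)) = 1/(2051456/49) = 49/2051456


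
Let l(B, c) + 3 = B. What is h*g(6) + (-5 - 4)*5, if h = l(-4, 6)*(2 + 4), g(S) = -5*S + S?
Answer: 963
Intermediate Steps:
l(B, c) = -3 + B
g(S) = -4*S
h = -42 (h = (-3 - 4)*(2 + 4) = -7*6 = -42)
h*g(6) + (-5 - 4)*5 = -(-168)*6 + (-5 - 4)*5 = -42*(-24) - 9*5 = 1008 - 45 = 963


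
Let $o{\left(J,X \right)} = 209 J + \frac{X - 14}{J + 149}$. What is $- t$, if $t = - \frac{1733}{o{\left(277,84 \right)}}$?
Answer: $\frac{369129}{12331244} \approx 0.029934$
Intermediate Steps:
$o{\left(J,X \right)} = 209 J + \frac{-14 + X}{149 + J}$
$t = - \frac{369129}{12331244}$ ($t = - \frac{1733}{\frac{1}{149 + 277} \left(-14 + 84 + 209 \cdot 277^{2} + 31141 \cdot 277\right)} = - \frac{1733}{\frac{1}{426} \left(-14 + 84 + 209 \cdot 76729 + 8626057\right)} = - \frac{1733}{\frac{1}{426} \left(-14 + 84 + 16036361 + 8626057\right)} = - \frac{1733}{\frac{1}{426} \cdot 24662488} = - \frac{1733}{\frac{12331244}{213}} = \left(-1733\right) \frac{213}{12331244} = - \frac{369129}{12331244} \approx -0.029934$)
$- t = \left(-1\right) \left(- \frac{369129}{12331244}\right) = \frac{369129}{12331244}$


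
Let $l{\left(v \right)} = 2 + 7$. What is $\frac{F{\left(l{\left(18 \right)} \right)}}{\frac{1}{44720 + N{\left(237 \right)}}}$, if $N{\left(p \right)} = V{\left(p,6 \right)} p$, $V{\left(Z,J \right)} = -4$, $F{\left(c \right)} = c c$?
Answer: $3545532$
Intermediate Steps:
$l{\left(v \right)} = 9$
$F{\left(c \right)} = c^{2}$
$N{\left(p \right)} = - 4 p$
$\frac{F{\left(l{\left(18 \right)} \right)}}{\frac{1}{44720 + N{\left(237 \right)}}} = \frac{9^{2}}{\frac{1}{44720 - 948}} = \frac{81}{\frac{1}{44720 - 948}} = \frac{81}{\frac{1}{43772}} = 81 \frac{1}{\frac{1}{43772}} = 81 \cdot 43772 = 3545532$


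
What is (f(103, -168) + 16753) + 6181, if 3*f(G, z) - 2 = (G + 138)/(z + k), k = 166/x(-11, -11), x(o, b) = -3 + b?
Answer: 28874183/1259 ≈ 22934.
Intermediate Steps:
k = -83/7 (k = 166/(-3 - 11) = 166/(-14) = 166*(-1/14) = -83/7 ≈ -11.857)
f(G, z) = 2/3 + (138 + G)/(3*(-83/7 + z)) (f(G, z) = 2/3 + ((G + 138)/(z - 83/7))/3 = 2/3 + ((138 + G)/(-83/7 + z))/3 = 2/3 + (138 + G)/(3*(-83/7 + z)))
(f(103, -168) + 16753) + 6181 = ((800 + 7*103 + 14*(-168))/(3*(-83 + 7*(-168))) + 16753) + 6181 = ((800 + 721 - 2352)/(3*(-83 - 1176)) + 16753) + 6181 = ((1/3)*(-831)/(-1259) + 16753) + 6181 = ((1/3)*(-1/1259)*(-831) + 16753) + 6181 = (277/1259 + 16753) + 6181 = 21092304/1259 + 6181 = 28874183/1259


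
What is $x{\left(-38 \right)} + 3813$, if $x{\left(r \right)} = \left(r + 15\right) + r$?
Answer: $3752$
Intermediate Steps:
$x{\left(r \right)} = 15 + 2 r$ ($x{\left(r \right)} = \left(15 + r\right) + r = 15 + 2 r$)
$x{\left(-38 \right)} + 3813 = \left(15 + 2 \left(-38\right)\right) + 3813 = \left(15 - 76\right) + 3813 = -61 + 3813 = 3752$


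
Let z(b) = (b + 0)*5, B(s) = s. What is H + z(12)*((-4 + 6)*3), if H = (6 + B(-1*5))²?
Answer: 361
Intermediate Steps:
z(b) = 5*b (z(b) = b*5 = 5*b)
H = 1 (H = (6 - 1*5)² = (6 - 5)² = 1² = 1)
H + z(12)*((-4 + 6)*3) = 1 + (5*12)*((-4 + 6)*3) = 1 + 60*(2*3) = 1 + 60*6 = 1 + 360 = 361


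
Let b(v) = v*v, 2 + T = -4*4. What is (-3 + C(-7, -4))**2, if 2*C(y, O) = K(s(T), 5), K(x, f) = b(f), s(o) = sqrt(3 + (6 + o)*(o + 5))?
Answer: 361/4 ≈ 90.250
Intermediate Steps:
T = -18 (T = -2 - 4*4 = -2 - 16 = -18)
s(o) = sqrt(3 + (5 + o)*(6 + o)) (s(o) = sqrt(3 + (6 + o)*(5 + o)) = sqrt(3 + (5 + o)*(6 + o)))
b(v) = v**2
K(x, f) = f**2
C(y, O) = 25/2 (C(y, O) = (1/2)*5**2 = (1/2)*25 = 25/2)
(-3 + C(-7, -4))**2 = (-3 + 25/2)**2 = (19/2)**2 = 361/4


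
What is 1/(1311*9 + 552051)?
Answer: 1/563850 ≈ 1.7735e-6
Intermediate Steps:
1/(1311*9 + 552051) = 1/(11799 + 552051) = 1/563850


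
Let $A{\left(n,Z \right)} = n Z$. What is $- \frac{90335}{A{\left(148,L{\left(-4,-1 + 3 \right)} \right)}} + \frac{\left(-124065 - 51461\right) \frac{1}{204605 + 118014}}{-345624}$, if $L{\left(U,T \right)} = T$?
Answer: $- \frac{1259099039035633}{4125680162472} \approx -305.19$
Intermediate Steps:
$A{\left(n,Z \right)} = Z n$
$- \frac{90335}{A{\left(148,L{\left(-4,-1 + 3 \right)} \right)}} + \frac{\left(-124065 - 51461\right) \frac{1}{204605 + 118014}}{-345624} = - \frac{90335}{\left(-1 + 3\right) 148} + \frac{\left(-124065 - 51461\right) \frac{1}{204605 + 118014}}{-345624} = - \frac{90335}{2 \cdot 148} + - \frac{175526}{322619} \left(- \frac{1}{345624}\right) = - \frac{90335}{296} + \left(-175526\right) \frac{1}{322619} \left(- \frac{1}{345624}\right) = \left(-90335\right) \frac{1}{296} - - \frac{87763}{55752434628} = - \frac{90335}{296} + \frac{87763}{55752434628} = - \frac{1259099039035633}{4125680162472}$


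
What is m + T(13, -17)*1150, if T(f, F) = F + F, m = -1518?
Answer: -40618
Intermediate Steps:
T(f, F) = 2*F
m + T(13, -17)*1150 = -1518 + (2*(-17))*1150 = -1518 - 34*1150 = -1518 - 39100 = -40618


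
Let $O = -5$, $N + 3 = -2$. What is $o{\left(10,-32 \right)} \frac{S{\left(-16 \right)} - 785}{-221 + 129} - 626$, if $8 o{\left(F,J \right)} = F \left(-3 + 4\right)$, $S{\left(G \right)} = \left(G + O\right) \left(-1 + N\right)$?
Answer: $- \frac{227073}{368} \approx -617.05$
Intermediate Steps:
$N = -5$ ($N = -3 - 2 = -5$)
$S{\left(G \right)} = 30 - 6 G$ ($S{\left(G \right)} = \left(G - 5\right) \left(-1 - 5\right) = \left(-5 + G\right) \left(-6\right) = 30 - 6 G$)
$o{\left(F,J \right)} = \frac{F}{8}$ ($o{\left(F,J \right)} = \frac{F \left(-3 + 4\right)}{8} = \frac{F 1}{8} = \frac{F}{8}$)
$o{\left(10,-32 \right)} \frac{S{\left(-16 \right)} - 785}{-221 + 129} - 626 = \frac{1}{8} \cdot 10 \frac{\left(30 - -96\right) - 785}{-221 + 129} - 626 = \frac{5 \frac{\left(30 + 96\right) - 785}{-92}}{4} - 626 = \frac{5 \left(126 - 785\right) \left(- \frac{1}{92}\right)}{4} - 626 = \frac{5 \left(\left(-659\right) \left(- \frac{1}{92}\right)\right)}{4} - 626 = \frac{5}{4} \cdot \frac{659}{92} - 626 = \frac{3295}{368} - 626 = - \frac{227073}{368}$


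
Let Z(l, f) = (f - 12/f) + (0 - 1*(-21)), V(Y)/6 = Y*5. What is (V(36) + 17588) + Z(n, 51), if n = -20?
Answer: 318576/17 ≈ 18740.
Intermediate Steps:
V(Y) = 30*Y (V(Y) = 6*(Y*5) = 6*(5*Y) = 30*Y)
Z(l, f) = 21 + f - 12/f (Z(l, f) = (f - 12/f) + (0 + 21) = (f - 12/f) + 21 = 21 + f - 12/f)
(V(36) + 17588) + Z(n, 51) = (30*36 + 17588) + (21 + 51 - 12/51) = (1080 + 17588) + (21 + 51 - 12*1/51) = 18668 + (21 + 51 - 4/17) = 18668 + 1220/17 = 318576/17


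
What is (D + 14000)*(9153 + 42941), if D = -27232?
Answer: -689307808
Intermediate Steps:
(D + 14000)*(9153 + 42941) = (-27232 + 14000)*(9153 + 42941) = -13232*52094 = -689307808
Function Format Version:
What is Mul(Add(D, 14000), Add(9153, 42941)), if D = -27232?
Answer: -689307808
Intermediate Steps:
Mul(Add(D, 14000), Add(9153, 42941)) = Mul(Add(-27232, 14000), Add(9153, 42941)) = Mul(-13232, 52094) = -689307808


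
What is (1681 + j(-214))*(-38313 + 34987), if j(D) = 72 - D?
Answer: -6542242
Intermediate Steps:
(1681 + j(-214))*(-38313 + 34987) = (1681 + (72 - 1*(-214)))*(-38313 + 34987) = (1681 + (72 + 214))*(-3326) = (1681 + 286)*(-3326) = 1967*(-3326) = -6542242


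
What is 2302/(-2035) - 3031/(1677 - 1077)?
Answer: -1509857/244200 ≈ -6.1829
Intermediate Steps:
2302/(-2035) - 3031/(1677 - 1077) = 2302*(-1/2035) - 3031/600 = -2302/2035 - 3031*1/600 = -2302/2035 - 3031/600 = -1509857/244200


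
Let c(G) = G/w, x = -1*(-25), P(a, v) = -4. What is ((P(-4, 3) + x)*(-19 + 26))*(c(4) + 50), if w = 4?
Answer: 7497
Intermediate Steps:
x = 25
c(G) = G/4
((P(-4, 3) + x)*(-19 + 26))*(c(4) + 50) = ((-4 + 25)*(-19 + 26))*((¼)*4 + 50) = (21*7)*(1 + 50) = 147*51 = 7497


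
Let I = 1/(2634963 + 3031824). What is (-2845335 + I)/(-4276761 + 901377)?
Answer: 4030976847161/4781895542802 ≈ 0.84297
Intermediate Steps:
I = 1/5666787 ≈ 1.7647e-7
(-2845335 + I)/(-4276761 + 901377) = (-2845335 + 1/5666787)/(-4276761 + 901377) = -16123907388644/5666787/(-3375384) = -16123907388644/5666787*(-1/3375384) = 4030976847161/4781895542802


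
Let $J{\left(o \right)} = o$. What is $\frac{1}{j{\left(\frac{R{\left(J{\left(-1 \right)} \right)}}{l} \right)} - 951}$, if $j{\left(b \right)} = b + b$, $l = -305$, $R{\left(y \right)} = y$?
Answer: $- \frac{305}{290053} \approx -0.0010515$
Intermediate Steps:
$j{\left(b \right)} = 2 b$
$\frac{1}{j{\left(\frac{R{\left(J{\left(-1 \right)} \right)}}{l} \right)} - 951} = \frac{1}{2 \left(- \frac{1}{-305}\right) - 951} = \frac{1}{2 \left(\left(-1\right) \left(- \frac{1}{305}\right)\right) - 951} = \frac{1}{2 \cdot \frac{1}{305} - 951} = \frac{1}{\frac{2}{305} - 951} = \frac{1}{- \frac{290053}{305}} = - \frac{305}{290053}$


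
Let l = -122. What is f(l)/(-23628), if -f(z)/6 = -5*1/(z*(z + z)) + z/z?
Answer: 29763/117226384 ≈ 0.00025389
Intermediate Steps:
f(z) = -6 + 15/z² (f(z) = -6*(-5*1/(z*(z + z)) + z/z) = -6*(-5*1/(2*z²) + 1) = -6*(-5/(2*z²) + 1) = -6*(1 - 5/(2*z²)) = -6 + 15/z²)
f(l)/(-23628) = (-6 + 15/(-122)²)/(-23628) = (-6 + 15*(1/14884))*(-1/23628) = (-6 + 15/14884)*(-1/23628) = -89289/14884*(-1/23628) = 29763/117226384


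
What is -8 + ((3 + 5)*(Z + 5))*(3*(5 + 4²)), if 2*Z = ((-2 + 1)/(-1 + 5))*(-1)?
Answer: 2575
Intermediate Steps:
Z = ⅛ (Z = (((-2 + 1)/(-1 + 5))*(-1))/2 = (-1/4*(-1))/2 = (-1*¼*(-1))/2 = (-¼*(-1))/2 = (½)*(¼) = ⅛ ≈ 0.12500)
-8 + ((3 + 5)*(Z + 5))*(3*(5 + 4²)) = -8 + ((3 + 5)*(⅛ + 5))*(3*(5 + 4²)) = -8 + (8*(41/8))*(3*(5 + 16)) = -8 + 41*(3*21) = -8 + 41*63 = -8 + 2583 = 2575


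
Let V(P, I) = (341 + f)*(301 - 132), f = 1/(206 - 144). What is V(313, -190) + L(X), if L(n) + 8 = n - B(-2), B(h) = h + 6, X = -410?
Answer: 3547003/62 ≈ 57210.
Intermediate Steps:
f = 1/62 ≈ 0.016129
B(h) = 6 + h
V(P, I) = 3573167/62 (V(P, I) = (341 + 1/62)*(301 - 132) = (21143/62)*169 = 3573167/62)
L(n) = -12 + n (L(n) = -8 + (n - (6 - 2)) = -8 + (n - 1*4) = -8 + (n - 4) = -8 + (-4 + n) = -12 + n)
V(313, -190) + L(X) = 3573167/62 + (-12 - 410) = 3573167/62 - 422 = 3547003/62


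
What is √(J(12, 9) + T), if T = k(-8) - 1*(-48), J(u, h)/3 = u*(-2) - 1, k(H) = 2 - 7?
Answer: 4*I*√2 ≈ 5.6569*I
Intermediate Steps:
k(H) = -5
J(u, h) = -3 - 6*u (J(u, h) = 3*(u*(-2) - 1) = 3*(-2*u - 1) = 3*(-1 - 2*u) = -3 - 6*u)
T = 43 (T = -5 - 1*(-48) = -5 + 48 = 43)
√(J(12, 9) + T) = √((-3 - 6*12) + 43) = √((-3 - 72) + 43) = √(-75 + 43) = √(-32) = 4*I*√2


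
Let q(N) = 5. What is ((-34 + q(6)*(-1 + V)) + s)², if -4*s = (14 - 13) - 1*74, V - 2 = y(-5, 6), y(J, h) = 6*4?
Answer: 190969/16 ≈ 11936.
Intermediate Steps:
y(J, h) = 24
V = 26 (V = 2 + 24 = 26)
s = 73/4 (s = -((14 - 13) - 1*74)/4 = -(1 - 74)/4 = -¼*(-73) = 73/4 ≈ 18.250)
((-34 + q(6)*(-1 + V)) + s)² = ((-34 + 5*(-1 + 26)) + 73/4)² = ((-34 + 5*25) + 73/4)² = ((-34 + 125) + 73/4)² = (91 + 73/4)² = (437/4)² = 190969/16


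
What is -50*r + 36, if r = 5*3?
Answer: -714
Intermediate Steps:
r = 15
-50*r + 36 = -50*15 + 36 = -750 + 36 = -714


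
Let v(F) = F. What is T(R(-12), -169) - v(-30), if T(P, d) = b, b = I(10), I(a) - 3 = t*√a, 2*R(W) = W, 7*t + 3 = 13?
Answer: 33 + 10*√10/7 ≈ 37.518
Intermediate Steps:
t = 10/7 (t = -3/7 + (⅐)*13 = -3/7 + 13/7 = 10/7 ≈ 1.4286)
R(W) = W/2
I(a) = 3 + 10*√a/7
b = 3 + 10*√10/7 ≈ 7.5175
T(P, d) = 3 + 10*√10/7
T(R(-12), -169) - v(-30) = (3 + 10*√10/7) - 1*(-30) = (3 + 10*√10/7) + 30 = 33 + 10*√10/7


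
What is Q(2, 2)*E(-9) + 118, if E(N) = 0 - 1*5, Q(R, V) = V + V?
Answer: 98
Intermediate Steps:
Q(R, V) = 2*V
E(N) = -5 (E(N) = 0 - 5 = -5)
Q(2, 2)*E(-9) + 118 = (2*2)*(-5) + 118 = 4*(-5) + 118 = -20 + 118 = 98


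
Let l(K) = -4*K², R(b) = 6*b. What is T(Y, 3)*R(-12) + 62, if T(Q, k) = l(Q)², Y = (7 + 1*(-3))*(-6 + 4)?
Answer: -4718530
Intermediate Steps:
Y = -8 (Y = (7 - 3)*(-2) = 4*(-2) = -8)
T(Q, k) = 16*Q⁴ (T(Q, k) = (-4*Q²)² = 16*Q⁴)
T(Y, 3)*R(-12) + 62 = (16*(-8)⁴)*(6*(-12)) + 62 = (16*4096)*(-72) + 62 = 65536*(-72) + 62 = -4718592 + 62 = -4718530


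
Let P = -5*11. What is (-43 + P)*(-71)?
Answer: 6958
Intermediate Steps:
P = -55
(-43 + P)*(-71) = (-43 - 55)*(-71) = -98*(-71) = 6958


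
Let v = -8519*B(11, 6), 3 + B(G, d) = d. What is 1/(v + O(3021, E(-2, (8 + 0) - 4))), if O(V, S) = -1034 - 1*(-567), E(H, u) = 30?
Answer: -1/26024 ≈ -3.8426e-5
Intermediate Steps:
B(G, d) = -3 + d
O(V, S) = -467 (O(V, S) = -1034 + 567 = -467)
v = -25557 (v = -8519*(-3 + 6) = -8519*3 = -1*25557 = -25557)
1/(v + O(3021, E(-2, (8 + 0) - 4))) = 1/(-25557 - 467) = 1/(-26024) = -1/26024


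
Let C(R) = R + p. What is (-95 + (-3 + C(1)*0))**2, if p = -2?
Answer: 9604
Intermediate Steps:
C(R) = -2 + R (C(R) = R - 2 = -2 + R)
(-95 + (-3 + C(1)*0))**2 = (-95 + (-3 + (-2 + 1)*0))**2 = (-95 + (-3 - 1*0))**2 = (-95 + (-3 + 0))**2 = (-95 - 3)**2 = (-98)**2 = 9604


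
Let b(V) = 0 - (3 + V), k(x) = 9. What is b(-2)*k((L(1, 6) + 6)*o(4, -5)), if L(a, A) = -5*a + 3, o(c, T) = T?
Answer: -9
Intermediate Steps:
L(a, A) = 3 - 5*a
b(V) = -3 - V (b(V) = 0 + (-3 - V) = -3 - V)
b(-2)*k((L(1, 6) + 6)*o(4, -5)) = (-3 - 1*(-2))*9 = (-3 + 2)*9 = -1*9 = -9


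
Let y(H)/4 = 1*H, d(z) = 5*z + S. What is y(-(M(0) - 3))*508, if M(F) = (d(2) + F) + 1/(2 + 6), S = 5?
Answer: -24638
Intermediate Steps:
d(z) = 5 + 5*z (d(z) = 5*z + 5 = 5 + 5*z)
M(F) = 121/8 + F (M(F) = ((5 + 5*2) + F) + 1/(2 + 6) = ((5 + 10) + F) + 1/8 = (15 + F) + 1/8 = 121/8 + F)
y(H) = 4*H (y(H) = 4*(1*H) = 4*H)
y(-(M(0) - 3))*508 = (4*(-((121/8 + 0) - 3)))*508 = (4*(-(121/8 - 3)))*508 = (4*(-1*97/8))*508 = (4*(-97/8))*508 = -97/2*508 = -24638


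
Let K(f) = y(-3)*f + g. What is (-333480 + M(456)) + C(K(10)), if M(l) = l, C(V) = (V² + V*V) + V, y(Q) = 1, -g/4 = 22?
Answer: -320934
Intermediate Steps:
g = -88 (g = -4*22 = -88)
K(f) = -88 + f (K(f) = 1*f - 88 = f - 88 = -88 + f)
C(V) = V + 2*V² (C(V) = (V² + V²) + V = 2*V² + V = V + 2*V²)
(-333480 + M(456)) + C(K(10)) = (-333480 + 456) + (-88 + 10)*(1 + 2*(-88 + 10)) = -333024 - 78*(1 + 2*(-78)) = -333024 - 78*(1 - 156) = -333024 - 78*(-155) = -333024 + 12090 = -320934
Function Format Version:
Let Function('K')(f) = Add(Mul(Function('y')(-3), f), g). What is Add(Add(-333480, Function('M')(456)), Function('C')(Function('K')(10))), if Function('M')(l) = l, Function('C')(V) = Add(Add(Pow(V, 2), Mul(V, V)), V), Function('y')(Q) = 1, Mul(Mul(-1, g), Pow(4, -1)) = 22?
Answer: -320934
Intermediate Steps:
g = -88 (g = Mul(-4, 22) = -88)
Function('K')(f) = Add(-88, f) (Function('K')(f) = Add(Mul(1, f), -88) = Add(f, -88) = Add(-88, f))
Function('C')(V) = Add(V, Mul(2, Pow(V, 2))) (Function('C')(V) = Add(Add(Pow(V, 2), Pow(V, 2)), V) = Add(Mul(2, Pow(V, 2)), V) = Add(V, Mul(2, Pow(V, 2))))
Add(Add(-333480, Function('M')(456)), Function('C')(Function('K')(10))) = Add(Add(-333480, 456), Mul(Add(-88, 10), Add(1, Mul(2, Add(-88, 10))))) = Add(-333024, Mul(-78, Add(1, Mul(2, -78)))) = Add(-333024, Mul(-78, Add(1, -156))) = Add(-333024, Mul(-78, -155)) = Add(-333024, 12090) = -320934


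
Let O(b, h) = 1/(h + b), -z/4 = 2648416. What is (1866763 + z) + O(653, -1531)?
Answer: -7662219079/878 ≈ -8.7269e+6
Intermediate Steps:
z = -10593664 (z = -4*2648416 = -10593664)
O(b, h) = 1/(b + h)
(1866763 + z) + O(653, -1531) = (1866763 - 10593664) + 1/(653 - 1531) = -8726901 + 1/(-878) = -8726901 - 1/878 = -7662219079/878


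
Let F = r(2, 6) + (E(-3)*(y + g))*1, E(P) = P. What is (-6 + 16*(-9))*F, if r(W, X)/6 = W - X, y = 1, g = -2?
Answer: 3150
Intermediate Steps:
r(W, X) = -6*X + 6*W (r(W, X) = 6*(W - X) = -6*X + 6*W)
F = -21 (F = (-6*6 + 6*2) - 3*(1 - 2)*1 = (-36 + 12) - 3*(-1)*1 = -24 + 3*1 = -24 + 3 = -21)
(-6 + 16*(-9))*F = (-6 + 16*(-9))*(-21) = (-6 - 144)*(-21) = -150*(-21) = 3150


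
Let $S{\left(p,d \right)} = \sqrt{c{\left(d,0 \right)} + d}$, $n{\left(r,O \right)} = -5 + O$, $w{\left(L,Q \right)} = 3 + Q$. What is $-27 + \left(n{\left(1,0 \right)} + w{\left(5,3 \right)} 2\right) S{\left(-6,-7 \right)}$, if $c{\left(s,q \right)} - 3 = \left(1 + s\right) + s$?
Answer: $-27 + 7 i \sqrt{17} \approx -27.0 + 28.862 i$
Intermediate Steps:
$c{\left(s,q \right)} = 4 + 2 s$ ($c{\left(s,q \right)} = 3 + \left(\left(1 + s\right) + s\right) = 3 + \left(1 + 2 s\right) = 4 + 2 s$)
$S{\left(p,d \right)} = \sqrt{4 + 3 d}$ ($S{\left(p,d \right)} = \sqrt{\left(4 + 2 d\right) + d} = \sqrt{4 + 3 d}$)
$-27 + \left(n{\left(1,0 \right)} + w{\left(5,3 \right)} 2\right) S{\left(-6,-7 \right)} = -27 + \left(\left(-5 + 0\right) + \left(3 + 3\right) 2\right) \sqrt{4 + 3 \left(-7\right)} = -27 + \left(-5 + 6 \cdot 2\right) \sqrt{4 - 21} = -27 + \left(-5 + 12\right) \sqrt{-17} = -27 + 7 i \sqrt{17}$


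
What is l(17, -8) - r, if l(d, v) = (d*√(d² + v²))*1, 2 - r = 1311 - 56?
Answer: 1253 + 17*√353 ≈ 1572.4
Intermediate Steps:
r = -1253 (r = 2 - (1311 - 56) = 2 - 1*1255 = 2 - 1255 = -1253)
l(d, v) = d*√(d² + v²)
l(17, -8) - r = 17*√(17² + (-8)²) - 1*(-1253) = 17*√(289 + 64) + 1253 = 17*√353 + 1253 = 1253 + 17*√353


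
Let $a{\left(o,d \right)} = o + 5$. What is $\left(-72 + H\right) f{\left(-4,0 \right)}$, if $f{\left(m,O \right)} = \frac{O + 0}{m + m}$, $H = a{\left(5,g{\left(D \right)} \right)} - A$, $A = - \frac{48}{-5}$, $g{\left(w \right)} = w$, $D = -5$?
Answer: $0$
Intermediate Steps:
$a{\left(o,d \right)} = 5 + o$
$A = \frac{48}{5}$ ($A = \left(-48\right) \left(- \frac{1}{5}\right) = \frac{48}{5} \approx 9.6$)
$H = \frac{2}{5}$ ($H = \left(5 + 5\right) - \frac{48}{5} = 10 - \frac{48}{5} = \frac{2}{5} \approx 0.4$)
$f{\left(m,O \right)} = \frac{O}{2 m}$
$\left(-72 + H\right) f{\left(-4,0 \right)} = \left(-72 + \frac{2}{5}\right) \frac{1}{2} \cdot 0 \frac{1}{-4} = - \frac{358 \cdot \frac{1}{2} \cdot 0 \left(- \frac{1}{4}\right)}{5} = \left(- \frac{358}{5}\right) 0 = 0$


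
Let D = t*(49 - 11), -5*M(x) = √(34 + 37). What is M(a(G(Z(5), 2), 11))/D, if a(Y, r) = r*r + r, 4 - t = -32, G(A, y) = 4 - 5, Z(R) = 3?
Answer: -√71/6840 ≈ -0.0012319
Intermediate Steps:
G(A, y) = -1
t = 36 (t = 4 - 1*(-32) = 4 + 32 = 36)
a(Y, r) = r + r² (a(Y, r) = r² + r = r + r²)
M(x) = -√71/5 (M(x) = -√(34 + 37)/5 = -√71/5)
D = 1368 (D = 36*(49 - 11) = 36*38 = 1368)
M(a(G(Z(5), 2), 11))/D = -√71/5/1368 = -√71/5*(1/1368) = -√71/6840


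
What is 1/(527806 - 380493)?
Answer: 1/147313 ≈ 6.7883e-6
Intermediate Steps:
1/(527806 - 380493) = 1/147313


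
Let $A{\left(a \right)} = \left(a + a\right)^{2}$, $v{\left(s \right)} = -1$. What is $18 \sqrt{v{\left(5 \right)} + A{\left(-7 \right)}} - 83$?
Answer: $-83 + 18 \sqrt{195} \approx 168.36$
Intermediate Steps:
$A{\left(a \right)} = 4 a^{2}$ ($A{\left(a \right)} = \left(2 a\right)^{2} = 4 a^{2}$)
$18 \sqrt{v{\left(5 \right)} + A{\left(-7 \right)}} - 83 = 18 \sqrt{-1 + 4 \left(-7\right)^{2}} - 83 = 18 \sqrt{-1 + 4 \cdot 49} - 83 = 18 \sqrt{-1 + 196} - 83 = 18 \sqrt{195} - 83 = -83 + 18 \sqrt{195}$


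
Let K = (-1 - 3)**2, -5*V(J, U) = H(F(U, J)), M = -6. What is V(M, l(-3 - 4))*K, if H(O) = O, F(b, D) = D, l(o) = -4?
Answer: 96/5 ≈ 19.200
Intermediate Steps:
V(J, U) = -J/5
K = 16 (K = (-4)**2 = 16)
V(M, l(-3 - 4))*K = -1/5*(-6)*16 = (6/5)*16 = 96/5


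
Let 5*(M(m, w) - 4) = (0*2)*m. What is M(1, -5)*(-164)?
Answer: -656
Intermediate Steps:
M(m, w) = 4 (M(m, w) = 4 + ((0*2)*m)/5 = 4 + (0*m)/5 = 4 + (⅕)*0 = 4 + 0 = 4)
M(1, -5)*(-164) = 4*(-164) = -656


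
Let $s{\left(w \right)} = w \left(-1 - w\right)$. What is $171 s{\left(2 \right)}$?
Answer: $-1026$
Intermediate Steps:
$171 s{\left(2 \right)} = 171 \left(\left(-1\right) 2 \left(1 + 2\right)\right) = 171 \left(\left(-1\right) 2 \cdot 3\right) = 171 \left(-6\right) = -1026$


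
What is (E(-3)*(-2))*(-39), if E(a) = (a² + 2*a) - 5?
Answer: -156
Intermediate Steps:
E(a) = -5 + a² + 2*a
(E(-3)*(-2))*(-39) = ((-5 + (-3)² + 2*(-3))*(-2))*(-39) = ((-5 + 9 - 6)*(-2))*(-39) = -2*(-2)*(-39) = 4*(-39) = -156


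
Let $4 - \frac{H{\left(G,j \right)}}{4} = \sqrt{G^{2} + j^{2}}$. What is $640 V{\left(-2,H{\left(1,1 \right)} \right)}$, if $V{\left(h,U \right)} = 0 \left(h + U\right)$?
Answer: $0$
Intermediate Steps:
$H{\left(G,j \right)} = 16 - 4 \sqrt{G^{2} + j^{2}}$
$V{\left(h,U \right)} = 0$ ($V{\left(h,U \right)} = 0 \left(U + h\right) = 0$)
$640 V{\left(-2,H{\left(1,1 \right)} \right)} = 640 \cdot 0 = 0$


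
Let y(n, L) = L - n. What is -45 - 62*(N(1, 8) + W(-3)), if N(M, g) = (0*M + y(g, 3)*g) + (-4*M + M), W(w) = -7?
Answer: 3055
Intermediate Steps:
N(M, g) = -3*M + g*(3 - g) (N(M, g) = (0*M + (3 - g)*g) + (-4*M + M) = (0 + g*(3 - g)) - 3*M = g*(3 - g) - 3*M = -3*M + g*(3 - g))
-45 - 62*(N(1, 8) + W(-3)) = -45 - 62*((-3*1 - 1*8*(-3 + 8)) - 7) = -45 - 62*((-3 - 1*8*5) - 7) = -45 - 62*((-3 - 40) - 7) = -45 - 62*(-43 - 7) = -45 - 62*(-50) = -45 + 3100 = 3055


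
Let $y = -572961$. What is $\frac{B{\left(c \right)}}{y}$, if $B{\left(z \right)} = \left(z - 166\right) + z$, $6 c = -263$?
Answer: $\frac{761}{1718883} \approx 0.00044273$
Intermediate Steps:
$c = - \frac{263}{6}$ ($c = \frac{1}{6} \left(-263\right) = - \frac{263}{6} \approx -43.833$)
$B{\left(z \right)} = -166 + 2 z$ ($B{\left(z \right)} = \left(-166 + z\right) + z = -166 + 2 z$)
$\frac{B{\left(c \right)}}{y} = \frac{-166 + 2 \left(- \frac{263}{6}\right)}{-572961} = \left(-166 - \frac{263}{3}\right) \left(- \frac{1}{572961}\right) = \left(- \frac{761}{3}\right) \left(- \frac{1}{572961}\right) = \frac{761}{1718883}$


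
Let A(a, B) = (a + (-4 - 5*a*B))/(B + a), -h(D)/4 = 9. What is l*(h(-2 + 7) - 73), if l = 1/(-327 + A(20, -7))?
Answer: 1417/3535 ≈ 0.40085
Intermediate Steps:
h(D) = -36 (h(D) = -4*9 = -36)
A(a, B) = (-4 + a - 5*B*a)/(B + a) (A(a, B) = (a + (-4 - 5*B*a))/(B + a) = (-4 + a - 5*B*a)/(B + a))
l = -13/3535 (l = 1/(-327 + (-4 + 20 - 5*(-7)*20)/(-7 + 20)) = 1/(-327 + (-4 + 20 + 700)/13) = 1/(-327 + (1/13)*716) = 1/(-327 + 716/13) = 1/(-3535/13) = -13/3535 ≈ -0.0036775)
l*(h(-2 + 7) - 73) = -13*(-36 - 73)/3535 = -13/3535*(-109) = 1417/3535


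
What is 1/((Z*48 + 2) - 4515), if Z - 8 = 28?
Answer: -1/2785 ≈ -0.00035907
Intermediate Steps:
Z = 36 (Z = 8 + 28 = 36)
1/((Z*48 + 2) - 4515) = 1/((36*48 + 2) - 4515) = 1/((1728 + 2) - 4515) = 1/(1730 - 4515) = 1/(-2785) = -1/2785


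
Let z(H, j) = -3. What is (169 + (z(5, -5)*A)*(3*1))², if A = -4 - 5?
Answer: 62500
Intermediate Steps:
A = -9
(169 + (z(5, -5)*A)*(3*1))² = (169 + (-3*(-9))*(3*1))² = (169 + 27*3)² = (169 + 81)² = 250² = 62500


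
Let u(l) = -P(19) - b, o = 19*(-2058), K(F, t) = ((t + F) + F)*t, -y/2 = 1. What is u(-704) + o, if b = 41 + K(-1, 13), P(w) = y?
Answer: -39284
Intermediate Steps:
y = -2 (y = -2*1 = -2)
P(w) = -2
K(F, t) = t*(t + 2*F) (K(F, t) = ((F + t) + F)*t = (t + 2*F)*t = t*(t + 2*F))
b = 184 (b = 41 + 13*(13 + 2*(-1)) = 41 + 13*(13 - 2) = 41 + 13*11 = 41 + 143 = 184)
o = -39102
u(l) = -182 (u(l) = -1*(-2) - 1*184 = 2 - 184 = -182)
u(-704) + o = -182 - 39102 = -39284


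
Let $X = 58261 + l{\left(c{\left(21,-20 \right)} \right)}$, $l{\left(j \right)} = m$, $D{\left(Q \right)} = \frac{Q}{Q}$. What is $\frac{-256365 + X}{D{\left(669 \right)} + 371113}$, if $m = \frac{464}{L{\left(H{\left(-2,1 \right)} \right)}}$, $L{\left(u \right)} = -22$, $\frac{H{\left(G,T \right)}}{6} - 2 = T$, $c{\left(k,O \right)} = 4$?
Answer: $- \frac{1089688}{2041127} \approx -0.53387$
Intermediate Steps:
$D{\left(Q \right)} = 1$
$H{\left(G,T \right)} = 12 + 6 T$
$m = - \frac{232}{11}$ ($m = \frac{464}{-22} = 464 \left(- \frac{1}{22}\right) = - \frac{232}{11} \approx -21.091$)
$l{\left(j \right)} = - \frac{232}{11}$
$X = \frac{640639}{11}$ ($X = 58261 - \frac{232}{11} = \frac{640639}{11} \approx 58240.0$)
$\frac{-256365 + X}{D{\left(669 \right)} + 371113} = \frac{-256365 + \frac{640639}{11}}{1 + 371113} = - \frac{2179376}{11 \cdot 371114} = \left(- \frac{2179376}{11}\right) \frac{1}{371114} = - \frac{1089688}{2041127}$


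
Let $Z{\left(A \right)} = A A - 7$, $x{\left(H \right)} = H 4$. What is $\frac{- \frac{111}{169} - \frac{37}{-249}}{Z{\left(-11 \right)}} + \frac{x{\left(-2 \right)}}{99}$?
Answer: $- \frac{749909}{8794929} \approx -0.085266$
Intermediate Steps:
$x{\left(H \right)} = 4 H$
$Z{\left(A \right)} = -7 + A^{2}$ ($Z{\left(A \right)} = A^{2} - 7 = -7 + A^{2}$)
$\frac{- \frac{111}{169} - \frac{37}{-249}}{Z{\left(-11 \right)}} + \frac{x{\left(-2 \right)}}{99} = \frac{- \frac{111}{169} - \frac{37}{-249}}{-7 + \left(-11\right)^{2}} + \frac{4 \left(-2\right)}{99} = \frac{\left(-111\right) \frac{1}{169} - - \frac{37}{249}}{-7 + 121} - \frac{8}{99} = \frac{- \frac{111}{169} + \frac{37}{249}}{114} - \frac{8}{99} = \left(- \frac{21386}{42081}\right) \frac{1}{114} - \frac{8}{99} = - \frac{10693}{2398617} - \frac{8}{99} = - \frac{749909}{8794929}$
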